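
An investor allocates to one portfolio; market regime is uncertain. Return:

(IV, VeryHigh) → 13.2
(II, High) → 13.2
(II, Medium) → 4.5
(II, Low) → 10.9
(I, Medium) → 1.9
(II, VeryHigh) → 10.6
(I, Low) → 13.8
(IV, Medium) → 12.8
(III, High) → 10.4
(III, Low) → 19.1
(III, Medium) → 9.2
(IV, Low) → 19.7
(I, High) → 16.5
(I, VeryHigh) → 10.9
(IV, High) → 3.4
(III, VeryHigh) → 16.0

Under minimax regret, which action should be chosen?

Column bests: Low=19.7, Medium=12.8, High=16.5, VeryHigh=16.0.
I regrets: 5.9, 10.9, 0.0, 5.1 → max 10.9
II regrets: 8.8, 8.3, 3.3, 5.4 → max 8.8
III regrets: 0.6, 3.6, 6.1, 0.0 → max 6.1
IV regrets: 0.0, 0.0, 13.1, 2.8 → max 13.1
Smallest max regret = 6.1 → III.

III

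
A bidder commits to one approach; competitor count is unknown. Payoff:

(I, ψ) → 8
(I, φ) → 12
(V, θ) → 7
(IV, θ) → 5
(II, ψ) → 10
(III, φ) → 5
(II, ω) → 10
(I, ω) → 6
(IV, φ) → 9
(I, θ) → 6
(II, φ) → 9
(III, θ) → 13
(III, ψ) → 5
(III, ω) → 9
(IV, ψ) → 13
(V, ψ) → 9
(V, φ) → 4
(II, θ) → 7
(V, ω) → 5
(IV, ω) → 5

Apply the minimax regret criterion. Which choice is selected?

Column bests: θ=13, φ=12, ψ=13, ω=10.
I regrets: 7, 0, 5, 4 → max 7
II regrets: 6, 3, 3, 0 → max 6
III regrets: 0, 7, 8, 1 → max 8
IV regrets: 8, 3, 0, 5 → max 8
V regrets: 6, 8, 4, 5 → max 8
Smallest max regret = 6 → II.

II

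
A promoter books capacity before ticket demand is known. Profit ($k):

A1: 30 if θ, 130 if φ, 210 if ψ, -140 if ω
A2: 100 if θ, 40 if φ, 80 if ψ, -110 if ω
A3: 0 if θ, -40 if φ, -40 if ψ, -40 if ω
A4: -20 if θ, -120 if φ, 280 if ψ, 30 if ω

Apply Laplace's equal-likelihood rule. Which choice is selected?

A1

Row averages: A1=57.5, A2=27.5, A3=-30, A4=42.5
Highest average = 57.5 → A1.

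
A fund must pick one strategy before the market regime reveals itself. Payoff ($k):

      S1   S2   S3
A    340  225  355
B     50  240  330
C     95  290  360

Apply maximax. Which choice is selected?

C

Row maxima: A=355, B=330, C=360
Best best-case = 360 → C.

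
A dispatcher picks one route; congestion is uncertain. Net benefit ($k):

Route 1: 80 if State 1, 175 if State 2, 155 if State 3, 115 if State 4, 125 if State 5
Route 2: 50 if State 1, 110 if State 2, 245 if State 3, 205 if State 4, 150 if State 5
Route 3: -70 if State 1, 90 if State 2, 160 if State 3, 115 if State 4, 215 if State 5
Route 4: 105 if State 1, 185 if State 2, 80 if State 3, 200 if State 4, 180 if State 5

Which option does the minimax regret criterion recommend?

Route 2

Column bests: State 1=105, State 2=185, State 3=245, State 4=205, State 5=215.
Route 1 regrets: 25, 10, 90, 90, 90 → max 90
Route 2 regrets: 55, 75, 0, 0, 65 → max 75
Route 3 regrets: 175, 95, 85, 90, 0 → max 175
Route 4 regrets: 0, 0, 165, 5, 35 → max 165
Smallest max regret = 75 → Route 2.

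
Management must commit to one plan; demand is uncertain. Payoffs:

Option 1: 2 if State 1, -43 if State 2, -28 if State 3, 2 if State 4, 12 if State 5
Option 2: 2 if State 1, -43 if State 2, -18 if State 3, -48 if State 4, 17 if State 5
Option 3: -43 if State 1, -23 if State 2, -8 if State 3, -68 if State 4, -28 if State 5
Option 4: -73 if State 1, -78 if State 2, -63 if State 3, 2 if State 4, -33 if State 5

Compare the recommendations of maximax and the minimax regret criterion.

Row maxima: Option 1=12, Option 2=17, Option 3=-8, Option 4=2
Best best-case = 17 → Option 2.
Column bests: State 1=2, State 2=-23, State 3=-8, State 4=2, State 5=17.
Option 1 regrets: 0, 20, 20, 0, 5 → max 20
Option 2 regrets: 0, 20, 10, 50, 0 → max 50
Option 3 regrets: 45, 0, 0, 70, 45 → max 70
Option 4 regrets: 75, 55, 55, 0, 50 → max 75
Smallest max regret = 20 → Option 1.

maximax → Option 2; minimax regret → Option 1 (disagree)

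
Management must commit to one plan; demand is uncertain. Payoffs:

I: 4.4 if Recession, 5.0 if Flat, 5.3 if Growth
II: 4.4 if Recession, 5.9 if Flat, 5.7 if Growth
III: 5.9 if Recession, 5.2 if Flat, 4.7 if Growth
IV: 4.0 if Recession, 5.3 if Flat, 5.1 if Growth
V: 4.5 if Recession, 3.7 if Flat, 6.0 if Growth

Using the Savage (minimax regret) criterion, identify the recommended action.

III

Column bests: Recession=5.9, Flat=5.9, Growth=6.0.
I regrets: 1.5, 0.9, 0.7 → max 1.5
II regrets: 1.5, 0.0, 0.3 → max 1.5
III regrets: 0.0, 0.7, 1.3 → max 1.3
IV regrets: 1.9, 0.6, 0.9 → max 1.9
V regrets: 1.4, 2.2, 0.0 → max 2.2
Smallest max regret = 1.3 → III.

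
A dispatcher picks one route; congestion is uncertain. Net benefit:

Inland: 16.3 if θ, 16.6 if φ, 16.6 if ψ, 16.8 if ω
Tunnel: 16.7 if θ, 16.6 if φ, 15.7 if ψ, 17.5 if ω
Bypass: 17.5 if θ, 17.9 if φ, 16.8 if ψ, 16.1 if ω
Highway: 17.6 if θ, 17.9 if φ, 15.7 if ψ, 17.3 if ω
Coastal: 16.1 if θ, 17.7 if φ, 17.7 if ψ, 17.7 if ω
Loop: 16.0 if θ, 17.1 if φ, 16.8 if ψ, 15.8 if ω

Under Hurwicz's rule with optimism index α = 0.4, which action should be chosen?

Bypass

Inland: 0.4·16.8 + 0.6·16.3 = 16.5
Tunnel: 0.4·17.5 + 0.6·15.7 = 16.42
Bypass: 0.4·17.9 + 0.6·16.1 = 16.82
Highway: 0.4·17.9 + 0.6·15.7 = 16.58
Coastal: 0.4·17.7 + 0.6·16.1 = 16.74
Loop: 0.4·17.1 + 0.6·15.8 = 16.32
Highest Hurwicz score = 16.82 → Bypass.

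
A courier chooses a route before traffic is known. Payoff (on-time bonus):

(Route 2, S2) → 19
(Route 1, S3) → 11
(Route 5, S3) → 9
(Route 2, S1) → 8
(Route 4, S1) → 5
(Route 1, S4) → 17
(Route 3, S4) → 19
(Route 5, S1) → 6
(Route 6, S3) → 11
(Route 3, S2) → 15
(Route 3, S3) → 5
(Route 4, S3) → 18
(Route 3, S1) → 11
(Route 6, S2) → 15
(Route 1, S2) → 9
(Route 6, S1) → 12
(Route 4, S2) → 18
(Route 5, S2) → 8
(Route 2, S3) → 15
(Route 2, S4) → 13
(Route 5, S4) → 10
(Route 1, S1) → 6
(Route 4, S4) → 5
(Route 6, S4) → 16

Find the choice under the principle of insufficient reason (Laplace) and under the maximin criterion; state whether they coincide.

Row averages: Route 1=10.75, Route 2=13.75, Route 3=12.5, Route 4=11.5, Route 5=8.25, Route 6=13.5
Highest average = 13.75 → Route 2.
Row minima: Route 1=6, Route 2=8, Route 3=5, Route 4=5, Route 5=6, Route 6=11
Best worst-case = 11 → Route 6.

laplace → Route 2; maximin → Route 6 (disagree)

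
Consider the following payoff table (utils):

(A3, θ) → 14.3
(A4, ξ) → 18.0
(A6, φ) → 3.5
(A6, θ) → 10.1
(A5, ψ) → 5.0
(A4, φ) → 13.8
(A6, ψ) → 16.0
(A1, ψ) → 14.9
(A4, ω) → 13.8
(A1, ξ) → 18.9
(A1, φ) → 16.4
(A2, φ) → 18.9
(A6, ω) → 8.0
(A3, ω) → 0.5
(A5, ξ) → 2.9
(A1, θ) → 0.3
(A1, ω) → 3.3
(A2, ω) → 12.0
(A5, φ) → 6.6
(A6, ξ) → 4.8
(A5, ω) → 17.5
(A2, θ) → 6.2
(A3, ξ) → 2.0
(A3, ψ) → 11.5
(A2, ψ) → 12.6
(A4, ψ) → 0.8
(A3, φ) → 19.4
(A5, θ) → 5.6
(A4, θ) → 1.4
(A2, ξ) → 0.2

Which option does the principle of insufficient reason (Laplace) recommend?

A1

Row averages: A1=10.76, A2=9.98, A3=9.54, A4=9.56, A5=7.52, A6=8.48
Highest average = 10.76 → A1.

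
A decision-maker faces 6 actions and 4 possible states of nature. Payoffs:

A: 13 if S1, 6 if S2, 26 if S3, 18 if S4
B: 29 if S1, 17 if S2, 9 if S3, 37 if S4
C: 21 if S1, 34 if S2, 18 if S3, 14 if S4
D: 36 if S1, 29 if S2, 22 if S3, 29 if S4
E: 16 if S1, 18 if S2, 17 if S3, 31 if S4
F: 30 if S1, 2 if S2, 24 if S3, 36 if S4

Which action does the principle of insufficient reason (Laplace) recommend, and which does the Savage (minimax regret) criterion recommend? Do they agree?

laplace → D; minimax regret → D (agree)

Row averages: A=15.75, B=23, C=21.75, D=29, E=20.5, F=23
Highest average = 29 → D.
Column bests: S1=36, S2=34, S3=26, S4=37.
A regrets: 23, 28, 0, 19 → max 28
B regrets: 7, 17, 17, 0 → max 17
C regrets: 15, 0, 8, 23 → max 23
D regrets: 0, 5, 4, 8 → max 8
E regrets: 20, 16, 9, 6 → max 20
F regrets: 6, 32, 2, 1 → max 32
Smallest max regret = 8 → D.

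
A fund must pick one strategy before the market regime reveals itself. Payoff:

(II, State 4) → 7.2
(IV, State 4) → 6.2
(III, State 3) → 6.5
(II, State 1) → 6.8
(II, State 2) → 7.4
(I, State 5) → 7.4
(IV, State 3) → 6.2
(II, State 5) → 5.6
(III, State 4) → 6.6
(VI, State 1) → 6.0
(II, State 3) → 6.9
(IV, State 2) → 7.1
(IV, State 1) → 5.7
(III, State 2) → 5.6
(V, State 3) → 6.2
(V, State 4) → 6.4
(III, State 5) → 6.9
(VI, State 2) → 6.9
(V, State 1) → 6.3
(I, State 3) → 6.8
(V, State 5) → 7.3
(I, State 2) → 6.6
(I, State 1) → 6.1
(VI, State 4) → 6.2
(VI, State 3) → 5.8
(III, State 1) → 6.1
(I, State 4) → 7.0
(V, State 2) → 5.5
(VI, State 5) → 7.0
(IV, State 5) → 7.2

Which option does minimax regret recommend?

Column bests: State 1=6.8, State 2=7.4, State 3=6.9, State 4=7.2, State 5=7.4.
I regrets: 0.7, 0.8, 0.1, 0.2, 0.0 → max 0.8
II regrets: 0.0, 0.0, 0.0, 0.0, 1.8 → max 1.8
III regrets: 0.7, 1.8, 0.4, 0.6, 0.5 → max 1.8
IV regrets: 1.1, 0.3, 0.7, 1.0, 0.2 → max 1.1
V regrets: 0.5, 1.9, 0.7, 0.8, 0.1 → max 1.9
VI regrets: 0.8, 0.5, 1.1, 1.0, 0.4 → max 1.1
Smallest max regret = 0.8 → I.

I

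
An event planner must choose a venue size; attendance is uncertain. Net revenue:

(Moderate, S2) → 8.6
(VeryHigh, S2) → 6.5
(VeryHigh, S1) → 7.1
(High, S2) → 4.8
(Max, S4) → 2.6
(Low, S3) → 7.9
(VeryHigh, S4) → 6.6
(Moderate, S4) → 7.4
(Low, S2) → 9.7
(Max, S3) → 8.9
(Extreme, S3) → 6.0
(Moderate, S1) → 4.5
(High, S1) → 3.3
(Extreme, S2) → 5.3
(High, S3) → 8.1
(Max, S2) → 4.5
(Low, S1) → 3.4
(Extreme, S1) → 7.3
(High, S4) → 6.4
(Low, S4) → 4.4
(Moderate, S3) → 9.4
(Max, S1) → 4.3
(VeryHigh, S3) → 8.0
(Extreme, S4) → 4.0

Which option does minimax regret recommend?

Column bests: S1=7.3, S2=9.7, S3=9.4, S4=7.4.
Low regrets: 3.9, 0.0, 1.5, 3.0 → max 3.9
Moderate regrets: 2.8, 1.1, 0.0, 0.0 → max 2.8
High regrets: 4.0, 4.9, 1.3, 1.0 → max 4.9
VeryHigh regrets: 0.2, 3.2, 1.4, 0.8 → max 3.2
Extreme regrets: 0.0, 4.4, 3.4, 3.4 → max 4.4
Max regrets: 3.0, 5.2, 0.5, 4.8 → max 5.2
Smallest max regret = 2.8 → Moderate.

Moderate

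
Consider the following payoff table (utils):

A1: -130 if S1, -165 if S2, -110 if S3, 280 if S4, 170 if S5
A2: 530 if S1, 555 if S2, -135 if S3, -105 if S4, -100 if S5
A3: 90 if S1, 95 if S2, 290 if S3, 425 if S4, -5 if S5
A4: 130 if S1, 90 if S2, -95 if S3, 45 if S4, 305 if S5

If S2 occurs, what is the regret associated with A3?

460

Best payoff under S2 is 555.
Regret = 555 − 95 = 460.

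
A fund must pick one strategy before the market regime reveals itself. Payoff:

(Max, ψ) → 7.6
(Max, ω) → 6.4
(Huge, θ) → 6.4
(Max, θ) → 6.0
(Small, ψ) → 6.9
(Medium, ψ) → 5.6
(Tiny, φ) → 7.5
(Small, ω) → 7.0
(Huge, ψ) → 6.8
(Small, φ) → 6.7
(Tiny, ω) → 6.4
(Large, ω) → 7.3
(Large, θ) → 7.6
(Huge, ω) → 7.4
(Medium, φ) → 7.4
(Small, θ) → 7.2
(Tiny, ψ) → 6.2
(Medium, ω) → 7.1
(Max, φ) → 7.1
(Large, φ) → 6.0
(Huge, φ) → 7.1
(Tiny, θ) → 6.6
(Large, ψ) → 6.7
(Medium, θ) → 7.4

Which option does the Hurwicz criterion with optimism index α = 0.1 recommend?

Small

Tiny: 0.1·7.5 + 0.9·6.2 = 6.33
Small: 0.1·7.2 + 0.9·6.7 = 6.75
Medium: 0.1·7.4 + 0.9·5.6 = 5.78
Large: 0.1·7.6 + 0.9·6.0 = 6.16
Huge: 0.1·7.4 + 0.9·6.4 = 6.5
Max: 0.1·7.6 + 0.9·6.0 = 6.16
Highest Hurwicz score = 6.75 → Small.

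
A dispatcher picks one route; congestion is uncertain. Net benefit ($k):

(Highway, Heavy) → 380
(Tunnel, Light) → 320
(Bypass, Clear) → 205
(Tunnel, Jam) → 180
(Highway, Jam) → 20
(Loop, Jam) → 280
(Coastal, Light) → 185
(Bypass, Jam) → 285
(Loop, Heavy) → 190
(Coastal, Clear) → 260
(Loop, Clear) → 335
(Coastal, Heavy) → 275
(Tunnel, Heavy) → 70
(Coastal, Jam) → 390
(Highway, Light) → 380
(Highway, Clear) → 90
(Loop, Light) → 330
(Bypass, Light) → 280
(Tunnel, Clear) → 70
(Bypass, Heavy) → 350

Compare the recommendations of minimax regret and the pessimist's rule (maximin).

Column bests: Clear=335, Light=380, Heavy=380, Jam=390.
Tunnel regrets: 265, 60, 310, 210 → max 310
Bypass regrets: 130, 100, 30, 105 → max 130
Loop regrets: 0, 50, 190, 110 → max 190
Coastal regrets: 75, 195, 105, 0 → max 195
Highway regrets: 245, 0, 0, 370 → max 370
Smallest max regret = 130 → Bypass.
Row minima: Tunnel=70, Bypass=205, Loop=190, Coastal=185, Highway=20
Best worst-case = 205 → Bypass.

minimax regret → Bypass; maximin → Bypass (agree)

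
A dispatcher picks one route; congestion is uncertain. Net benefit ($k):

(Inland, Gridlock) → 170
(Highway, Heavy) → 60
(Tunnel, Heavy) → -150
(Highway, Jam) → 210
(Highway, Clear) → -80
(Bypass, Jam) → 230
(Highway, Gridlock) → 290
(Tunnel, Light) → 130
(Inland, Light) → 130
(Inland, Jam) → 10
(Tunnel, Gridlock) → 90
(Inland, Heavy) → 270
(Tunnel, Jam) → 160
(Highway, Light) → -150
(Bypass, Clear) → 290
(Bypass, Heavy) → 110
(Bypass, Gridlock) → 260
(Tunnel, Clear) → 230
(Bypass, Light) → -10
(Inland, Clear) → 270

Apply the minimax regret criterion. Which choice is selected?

Bypass

Column bests: Clear=290, Light=130, Heavy=270, Jam=230, Gridlock=290.
Inland regrets: 20, 0, 0, 220, 120 → max 220
Highway regrets: 370, 280, 210, 20, 0 → max 370
Tunnel regrets: 60, 0, 420, 70, 200 → max 420
Bypass regrets: 0, 140, 160, 0, 30 → max 160
Smallest max regret = 160 → Bypass.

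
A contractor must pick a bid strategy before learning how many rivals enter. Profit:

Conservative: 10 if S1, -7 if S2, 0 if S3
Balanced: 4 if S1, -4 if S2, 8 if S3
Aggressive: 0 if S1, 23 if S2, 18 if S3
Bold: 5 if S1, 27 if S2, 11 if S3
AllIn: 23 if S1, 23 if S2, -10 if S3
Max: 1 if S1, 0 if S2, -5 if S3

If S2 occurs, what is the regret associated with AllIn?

Best payoff under S2 is 27.
Regret = 27 − 23 = 4.

4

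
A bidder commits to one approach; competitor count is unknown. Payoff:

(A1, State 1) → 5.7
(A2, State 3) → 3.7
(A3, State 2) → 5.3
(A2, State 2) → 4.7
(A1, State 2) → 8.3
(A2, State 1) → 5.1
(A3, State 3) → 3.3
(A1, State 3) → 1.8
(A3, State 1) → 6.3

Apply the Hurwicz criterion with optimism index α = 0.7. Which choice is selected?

A1

A1: 0.7·8.3 + 0.3·1.8 = 6.35
A2: 0.7·5.1 + 0.3·3.7 = 4.68
A3: 0.7·6.3 + 0.3·3.3 = 5.4
Highest Hurwicz score = 6.35 → A1.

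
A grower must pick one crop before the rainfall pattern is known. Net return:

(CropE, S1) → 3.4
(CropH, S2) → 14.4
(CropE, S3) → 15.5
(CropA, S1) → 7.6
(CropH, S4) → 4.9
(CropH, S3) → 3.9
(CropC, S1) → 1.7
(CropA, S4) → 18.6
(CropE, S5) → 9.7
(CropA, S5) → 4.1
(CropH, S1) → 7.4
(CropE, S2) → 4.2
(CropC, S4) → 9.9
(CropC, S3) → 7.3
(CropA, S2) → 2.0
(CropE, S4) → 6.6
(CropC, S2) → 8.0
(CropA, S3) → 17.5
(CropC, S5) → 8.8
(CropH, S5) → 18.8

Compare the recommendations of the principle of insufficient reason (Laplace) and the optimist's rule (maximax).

Row averages: CropE=7.88, CropH=9.88, CropA=9.96, CropC=7.14
Highest average = 9.96 → CropA.
Row maxima: CropE=15.5, CropH=18.8, CropA=18.6, CropC=9.9
Best best-case = 18.8 → CropH.

laplace → CropA; maximax → CropH (disagree)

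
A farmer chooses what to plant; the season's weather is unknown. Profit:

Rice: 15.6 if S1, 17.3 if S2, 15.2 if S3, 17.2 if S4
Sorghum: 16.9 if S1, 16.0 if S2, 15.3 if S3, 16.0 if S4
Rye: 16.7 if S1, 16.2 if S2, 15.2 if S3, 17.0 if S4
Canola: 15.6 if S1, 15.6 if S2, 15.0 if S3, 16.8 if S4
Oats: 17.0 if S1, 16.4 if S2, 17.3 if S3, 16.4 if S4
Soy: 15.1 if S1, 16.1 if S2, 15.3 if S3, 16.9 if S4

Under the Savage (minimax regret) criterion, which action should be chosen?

Column bests: S1=17.0, S2=17.3, S3=17.3, S4=17.2.
Rice regrets: 1.4, 0.0, 2.1, 0.0 → max 2.1
Sorghum regrets: 0.1, 1.3, 2.0, 1.2 → max 2.0
Rye regrets: 0.3, 1.1, 2.1, 0.2 → max 2.1
Canola regrets: 1.4, 1.7, 2.3, 0.4 → max 2.3
Oats regrets: 0.0, 0.9, 0.0, 0.8 → max 0.9
Soy regrets: 1.9, 1.2, 2.0, 0.3 → max 2.0
Smallest max regret = 0.9 → Oats.

Oats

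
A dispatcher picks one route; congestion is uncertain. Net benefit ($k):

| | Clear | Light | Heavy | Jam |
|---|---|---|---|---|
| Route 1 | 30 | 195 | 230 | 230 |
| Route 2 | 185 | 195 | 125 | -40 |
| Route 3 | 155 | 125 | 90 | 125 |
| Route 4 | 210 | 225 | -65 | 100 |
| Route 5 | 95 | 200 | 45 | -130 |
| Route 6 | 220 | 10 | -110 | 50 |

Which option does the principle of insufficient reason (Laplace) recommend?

Row averages: Route 1=171.25, Route 2=116.25, Route 3=123.75, Route 4=117.5, Route 5=52.5, Route 6=42.5
Highest average = 171.25 → Route 1.

Route 1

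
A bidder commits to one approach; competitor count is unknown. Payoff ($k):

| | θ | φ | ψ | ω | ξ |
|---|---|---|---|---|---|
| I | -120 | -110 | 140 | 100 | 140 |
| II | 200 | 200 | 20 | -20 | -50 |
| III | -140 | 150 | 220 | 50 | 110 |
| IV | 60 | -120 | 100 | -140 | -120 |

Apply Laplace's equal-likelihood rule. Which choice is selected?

Row averages: I=30, II=70, III=78, IV=-44
Highest average = 78 → III.

III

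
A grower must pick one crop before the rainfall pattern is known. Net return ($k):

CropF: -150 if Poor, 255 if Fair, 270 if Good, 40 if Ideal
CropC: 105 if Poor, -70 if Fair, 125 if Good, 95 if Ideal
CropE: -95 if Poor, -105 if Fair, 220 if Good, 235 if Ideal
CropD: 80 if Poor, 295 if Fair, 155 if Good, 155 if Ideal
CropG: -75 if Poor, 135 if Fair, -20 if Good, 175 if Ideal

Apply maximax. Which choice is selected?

Row maxima: CropF=270, CropC=125, CropE=235, CropD=295, CropG=175
Best best-case = 295 → CropD.

CropD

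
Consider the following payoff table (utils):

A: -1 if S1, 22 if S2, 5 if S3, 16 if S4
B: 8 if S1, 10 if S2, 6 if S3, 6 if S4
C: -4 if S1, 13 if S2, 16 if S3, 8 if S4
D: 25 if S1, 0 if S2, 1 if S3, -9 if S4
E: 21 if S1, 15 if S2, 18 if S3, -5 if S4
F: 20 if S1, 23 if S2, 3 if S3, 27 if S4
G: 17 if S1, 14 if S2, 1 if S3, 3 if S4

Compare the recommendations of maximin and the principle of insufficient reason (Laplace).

Row minima: A=-1, B=6, C=-4, D=-9, E=-5, F=3, G=1
Best worst-case = 6 → B.
Row averages: A=10.5, B=7.5, C=8.25, D=4.25, E=12.25, F=18.25, G=8.75
Highest average = 18.25 → F.

maximin → B; laplace → F (disagree)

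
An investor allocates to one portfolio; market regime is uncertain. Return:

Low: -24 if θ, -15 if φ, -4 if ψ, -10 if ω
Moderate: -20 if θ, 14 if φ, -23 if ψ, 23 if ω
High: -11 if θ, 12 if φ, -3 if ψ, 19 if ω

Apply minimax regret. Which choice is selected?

Column bests: θ=-11, φ=14, ψ=-3, ω=23.
Low regrets: 13, 29, 1, 33 → max 33
Moderate regrets: 9, 0, 20, 0 → max 20
High regrets: 0, 2, 0, 4 → max 4
Smallest max regret = 4 → High.

High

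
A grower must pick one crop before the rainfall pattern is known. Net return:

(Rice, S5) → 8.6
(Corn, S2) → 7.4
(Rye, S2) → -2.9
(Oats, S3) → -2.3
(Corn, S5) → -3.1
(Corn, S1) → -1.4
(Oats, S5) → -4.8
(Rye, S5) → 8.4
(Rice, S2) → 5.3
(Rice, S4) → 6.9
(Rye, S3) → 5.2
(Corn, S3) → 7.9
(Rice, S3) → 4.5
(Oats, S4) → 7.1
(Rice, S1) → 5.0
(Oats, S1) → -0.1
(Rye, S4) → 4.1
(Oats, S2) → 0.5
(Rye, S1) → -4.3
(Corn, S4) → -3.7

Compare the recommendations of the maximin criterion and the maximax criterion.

Row minima: Corn=-3.7, Rice=4.5, Oats=-4.8, Rye=-4.3
Best worst-case = 4.5 → Rice.
Row maxima: Corn=7.9, Rice=8.6, Oats=7.1, Rye=8.4
Best best-case = 8.6 → Rice.

maximin → Rice; maximax → Rice (agree)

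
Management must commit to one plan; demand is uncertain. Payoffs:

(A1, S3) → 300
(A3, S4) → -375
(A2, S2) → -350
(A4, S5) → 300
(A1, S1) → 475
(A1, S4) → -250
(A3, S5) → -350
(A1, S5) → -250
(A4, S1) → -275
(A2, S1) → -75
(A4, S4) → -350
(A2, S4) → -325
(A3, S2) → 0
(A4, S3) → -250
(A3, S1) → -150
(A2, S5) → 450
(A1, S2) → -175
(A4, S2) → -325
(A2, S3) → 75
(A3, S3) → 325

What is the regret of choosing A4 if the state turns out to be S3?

575

Best payoff under S3 is 325.
Regret = 325 − (-250) = 575.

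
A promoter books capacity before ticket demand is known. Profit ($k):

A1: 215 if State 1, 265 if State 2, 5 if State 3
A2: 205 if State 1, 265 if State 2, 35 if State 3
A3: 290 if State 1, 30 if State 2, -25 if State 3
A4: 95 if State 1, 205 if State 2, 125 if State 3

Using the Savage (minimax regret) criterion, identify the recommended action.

A2

Column bests: State 1=290, State 2=265, State 3=125.
A1 regrets: 75, 0, 120 → max 120
A2 regrets: 85, 0, 90 → max 90
A3 regrets: 0, 235, 150 → max 235
A4 regrets: 195, 60, 0 → max 195
Smallest max regret = 90 → A2.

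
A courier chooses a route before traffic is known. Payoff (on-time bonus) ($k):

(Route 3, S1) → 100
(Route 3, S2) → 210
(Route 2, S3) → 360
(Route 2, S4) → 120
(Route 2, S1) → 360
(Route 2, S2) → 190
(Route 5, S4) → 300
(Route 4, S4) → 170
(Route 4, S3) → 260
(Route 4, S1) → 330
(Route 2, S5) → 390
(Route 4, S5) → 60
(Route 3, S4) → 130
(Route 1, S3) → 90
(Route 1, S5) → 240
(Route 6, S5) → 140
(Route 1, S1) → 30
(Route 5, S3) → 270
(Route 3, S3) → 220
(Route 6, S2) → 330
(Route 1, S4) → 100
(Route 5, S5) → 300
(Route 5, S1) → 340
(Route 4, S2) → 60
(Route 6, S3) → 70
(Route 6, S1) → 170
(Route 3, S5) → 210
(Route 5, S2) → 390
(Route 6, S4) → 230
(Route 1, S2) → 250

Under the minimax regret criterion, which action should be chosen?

Route 5

Column bests: S1=360, S2=390, S3=360, S4=300, S5=390.
Route 1 regrets: 330, 140, 270, 200, 150 → max 330
Route 2 regrets: 0, 200, 0, 180, 0 → max 200
Route 3 regrets: 260, 180, 140, 170, 180 → max 260
Route 4 regrets: 30, 330, 100, 130, 330 → max 330
Route 5 regrets: 20, 0, 90, 0, 90 → max 90
Route 6 regrets: 190, 60, 290, 70, 250 → max 290
Smallest max regret = 90 → Route 5.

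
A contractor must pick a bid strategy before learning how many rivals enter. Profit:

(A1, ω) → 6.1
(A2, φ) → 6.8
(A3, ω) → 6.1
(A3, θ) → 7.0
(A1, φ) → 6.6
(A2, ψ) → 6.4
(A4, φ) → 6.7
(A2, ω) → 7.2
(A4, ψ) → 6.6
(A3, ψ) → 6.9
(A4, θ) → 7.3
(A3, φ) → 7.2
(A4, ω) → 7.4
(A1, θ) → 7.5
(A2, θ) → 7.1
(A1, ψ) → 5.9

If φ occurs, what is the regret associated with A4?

0.5

Best payoff under φ is 7.2.
Regret = 7.2 − 6.7 = 0.5.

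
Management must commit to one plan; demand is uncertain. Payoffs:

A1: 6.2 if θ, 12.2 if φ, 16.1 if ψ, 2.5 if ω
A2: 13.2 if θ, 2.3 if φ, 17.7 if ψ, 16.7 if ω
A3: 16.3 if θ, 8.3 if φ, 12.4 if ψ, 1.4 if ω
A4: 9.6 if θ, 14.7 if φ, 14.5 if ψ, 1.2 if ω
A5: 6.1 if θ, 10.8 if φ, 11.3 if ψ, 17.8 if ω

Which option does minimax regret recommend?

Column bests: θ=16.3, φ=14.7, ψ=17.7, ω=17.8.
A1 regrets: 10.1, 2.5, 1.6, 15.3 → max 15.3
A2 regrets: 3.1, 12.4, 0.0, 1.1 → max 12.4
A3 regrets: 0.0, 6.4, 5.3, 16.4 → max 16.4
A4 regrets: 6.7, 0.0, 3.2, 16.6 → max 16.6
A5 regrets: 10.2, 3.9, 6.4, 0.0 → max 10.2
Smallest max regret = 10.2 → A5.

A5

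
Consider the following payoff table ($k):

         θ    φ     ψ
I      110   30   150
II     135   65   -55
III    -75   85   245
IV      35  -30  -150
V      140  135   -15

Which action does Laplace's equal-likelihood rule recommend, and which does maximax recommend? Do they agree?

Row averages: I=290/3, II=145/3, III=85, IV=-145/3, V=260/3
Highest average = 290/3 → I.
Row maxima: I=150, II=135, III=245, IV=35, V=140
Best best-case = 245 → III.

laplace → I; maximax → III (disagree)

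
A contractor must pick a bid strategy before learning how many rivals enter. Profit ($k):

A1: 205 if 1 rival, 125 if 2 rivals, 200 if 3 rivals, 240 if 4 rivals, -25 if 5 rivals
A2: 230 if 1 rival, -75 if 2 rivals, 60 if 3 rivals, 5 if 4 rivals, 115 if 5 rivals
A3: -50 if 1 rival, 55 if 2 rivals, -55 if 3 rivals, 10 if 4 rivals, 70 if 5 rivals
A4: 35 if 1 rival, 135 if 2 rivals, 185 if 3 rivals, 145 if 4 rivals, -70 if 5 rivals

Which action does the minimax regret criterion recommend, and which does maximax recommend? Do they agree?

minimax regret → A1; maximax → A1 (agree)

Column bests: 1 rival=230, 2 rivals=135, 3 rivals=200, 4 rivals=240, 5 rivals=115.
A1 regrets: 25, 10, 0, 0, 140 → max 140
A2 regrets: 0, 210, 140, 235, 0 → max 235
A3 regrets: 280, 80, 255, 230, 45 → max 280
A4 regrets: 195, 0, 15, 95, 185 → max 195
Smallest max regret = 140 → A1.
Row maxima: A1=240, A2=230, A3=70, A4=185
Best best-case = 240 → A1.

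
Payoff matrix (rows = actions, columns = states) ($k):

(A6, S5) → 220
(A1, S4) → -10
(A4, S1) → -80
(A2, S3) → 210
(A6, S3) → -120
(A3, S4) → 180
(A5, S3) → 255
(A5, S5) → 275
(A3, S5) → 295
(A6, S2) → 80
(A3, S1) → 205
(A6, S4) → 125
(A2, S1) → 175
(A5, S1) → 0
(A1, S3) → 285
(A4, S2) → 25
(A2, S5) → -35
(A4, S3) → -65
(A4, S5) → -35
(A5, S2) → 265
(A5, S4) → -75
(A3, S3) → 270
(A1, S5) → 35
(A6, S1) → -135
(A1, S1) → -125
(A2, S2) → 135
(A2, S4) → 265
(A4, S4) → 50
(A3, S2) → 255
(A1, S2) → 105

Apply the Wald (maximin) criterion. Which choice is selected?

A3

Row minima: A1=-125, A2=-35, A3=180, A4=-80, A5=-75, A6=-135
Best worst-case = 180 → A3.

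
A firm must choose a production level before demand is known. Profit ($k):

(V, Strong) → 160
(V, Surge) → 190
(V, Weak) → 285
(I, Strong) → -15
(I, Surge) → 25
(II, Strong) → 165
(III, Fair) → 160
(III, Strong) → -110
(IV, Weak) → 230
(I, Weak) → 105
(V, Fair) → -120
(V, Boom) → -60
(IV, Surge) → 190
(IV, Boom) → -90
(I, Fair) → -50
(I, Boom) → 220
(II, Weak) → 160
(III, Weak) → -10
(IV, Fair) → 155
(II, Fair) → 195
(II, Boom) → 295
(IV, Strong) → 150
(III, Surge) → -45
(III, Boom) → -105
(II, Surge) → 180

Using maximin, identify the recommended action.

Row minima: I=-50, II=160, III=-110, IV=-90, V=-120
Best worst-case = 160 → II.

II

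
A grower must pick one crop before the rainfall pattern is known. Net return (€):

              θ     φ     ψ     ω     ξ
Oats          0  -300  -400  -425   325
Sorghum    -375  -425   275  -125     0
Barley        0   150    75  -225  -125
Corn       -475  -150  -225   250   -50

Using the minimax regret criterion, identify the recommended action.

Column bests: θ=0, φ=150, ψ=275, ω=250, ξ=325.
Oats regrets: 0, 450, 675, 675, 0 → max 675
Sorghum regrets: 375, 575, 0, 375, 325 → max 575
Barley regrets: 0, 0, 200, 475, 450 → max 475
Corn regrets: 475, 300, 500, 0, 375 → max 500
Smallest max regret = 475 → Barley.

Barley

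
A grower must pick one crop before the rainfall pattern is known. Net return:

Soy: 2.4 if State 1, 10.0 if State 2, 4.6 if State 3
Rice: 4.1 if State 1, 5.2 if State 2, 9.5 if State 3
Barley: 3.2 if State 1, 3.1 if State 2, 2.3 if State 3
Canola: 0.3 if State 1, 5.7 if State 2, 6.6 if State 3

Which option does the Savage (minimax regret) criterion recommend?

Column bests: State 1=4.1, State 2=10.0, State 3=9.5.
Soy regrets: 1.7, 0.0, 4.9 → max 4.9
Rice regrets: 0.0, 4.8, 0.0 → max 4.8
Barley regrets: 0.9, 6.9, 7.2 → max 7.2
Canola regrets: 3.8, 4.3, 2.9 → max 4.3
Smallest max regret = 4.3 → Canola.

Canola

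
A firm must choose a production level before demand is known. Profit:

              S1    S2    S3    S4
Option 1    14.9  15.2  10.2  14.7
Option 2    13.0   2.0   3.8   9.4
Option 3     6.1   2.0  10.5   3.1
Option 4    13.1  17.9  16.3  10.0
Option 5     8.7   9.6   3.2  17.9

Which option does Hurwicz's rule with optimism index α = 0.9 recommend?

Option 1: 0.9·15.2 + 0.1·10.2 = 14.7
Option 2: 0.9·13.0 + 0.1·2.0 = 11.9
Option 3: 0.9·10.5 + 0.1·2.0 = 9.65
Option 4: 0.9·17.9 + 0.1·10.0 = 17.11
Option 5: 0.9·17.9 + 0.1·3.2 = 16.43
Highest Hurwicz score = 17.11 → Option 4.

Option 4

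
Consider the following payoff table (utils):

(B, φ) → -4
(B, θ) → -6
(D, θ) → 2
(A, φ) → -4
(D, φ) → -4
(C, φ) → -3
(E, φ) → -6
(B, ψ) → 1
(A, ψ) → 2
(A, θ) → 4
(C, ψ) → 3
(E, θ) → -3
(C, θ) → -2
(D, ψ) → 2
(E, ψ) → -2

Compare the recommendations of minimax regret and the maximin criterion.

Column bests: θ=4, φ=-3, ψ=3.
A regrets: 0, 1, 1 → max 1
B regrets: 10, 1, 2 → max 10
C regrets: 6, 0, 0 → max 6
D regrets: 2, 1, 1 → max 2
E regrets: 7, 3, 5 → max 7
Smallest max regret = 1 → A.
Row minima: A=-4, B=-6, C=-3, D=-4, E=-6
Best worst-case = -3 → C.

minimax regret → A; maximin → C (disagree)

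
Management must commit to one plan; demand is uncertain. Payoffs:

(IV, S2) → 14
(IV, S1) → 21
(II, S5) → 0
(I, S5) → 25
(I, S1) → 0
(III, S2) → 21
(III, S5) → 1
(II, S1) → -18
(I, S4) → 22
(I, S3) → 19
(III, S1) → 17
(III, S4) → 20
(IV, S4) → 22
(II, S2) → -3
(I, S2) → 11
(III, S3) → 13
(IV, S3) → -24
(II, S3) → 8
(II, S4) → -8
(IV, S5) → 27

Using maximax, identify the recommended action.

Row maxima: I=25, II=8, III=21, IV=27
Best best-case = 27 → IV.

IV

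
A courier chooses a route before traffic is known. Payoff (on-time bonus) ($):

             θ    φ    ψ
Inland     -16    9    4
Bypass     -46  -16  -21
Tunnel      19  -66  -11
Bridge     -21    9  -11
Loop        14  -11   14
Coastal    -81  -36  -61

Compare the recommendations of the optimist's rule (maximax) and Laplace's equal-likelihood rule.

Row maxima: Inland=9, Bypass=-16, Tunnel=19, Bridge=9, Loop=14, Coastal=-36
Best best-case = 19 → Tunnel.
Row averages: Inland=-1, Bypass=-83/3, Tunnel=-58/3, Bridge=-23/3, Loop=17/3, Coastal=-178/3
Highest average = 17/3 → Loop.

maximax → Tunnel; laplace → Loop (disagree)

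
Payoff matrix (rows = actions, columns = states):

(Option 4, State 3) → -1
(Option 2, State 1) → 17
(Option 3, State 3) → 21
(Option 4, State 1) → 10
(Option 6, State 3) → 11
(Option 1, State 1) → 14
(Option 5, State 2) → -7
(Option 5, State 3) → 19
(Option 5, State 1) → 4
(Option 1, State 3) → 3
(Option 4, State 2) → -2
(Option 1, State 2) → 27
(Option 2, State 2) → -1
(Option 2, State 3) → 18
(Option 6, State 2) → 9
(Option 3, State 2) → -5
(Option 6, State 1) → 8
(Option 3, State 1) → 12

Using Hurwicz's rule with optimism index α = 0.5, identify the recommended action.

Option 1: 0.5·27 + 0.5·3 = 15
Option 2: 0.5·18 + 0.5·(-1) = 8.5
Option 3: 0.5·21 + 0.5·(-5) = 8
Option 4: 0.5·10 + 0.5·(-2) = 4
Option 5: 0.5·19 + 0.5·(-7) = 6
Option 6: 0.5·11 + 0.5·8 = 9.5
Highest Hurwicz score = 15 → Option 1.

Option 1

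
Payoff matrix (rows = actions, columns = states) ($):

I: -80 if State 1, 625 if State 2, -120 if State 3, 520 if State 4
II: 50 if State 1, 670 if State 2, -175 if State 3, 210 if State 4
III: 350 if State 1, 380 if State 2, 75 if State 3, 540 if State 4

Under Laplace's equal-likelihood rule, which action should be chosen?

Row averages: I=236.25, II=188.75, III=336.25
Highest average = 336.25 → III.

III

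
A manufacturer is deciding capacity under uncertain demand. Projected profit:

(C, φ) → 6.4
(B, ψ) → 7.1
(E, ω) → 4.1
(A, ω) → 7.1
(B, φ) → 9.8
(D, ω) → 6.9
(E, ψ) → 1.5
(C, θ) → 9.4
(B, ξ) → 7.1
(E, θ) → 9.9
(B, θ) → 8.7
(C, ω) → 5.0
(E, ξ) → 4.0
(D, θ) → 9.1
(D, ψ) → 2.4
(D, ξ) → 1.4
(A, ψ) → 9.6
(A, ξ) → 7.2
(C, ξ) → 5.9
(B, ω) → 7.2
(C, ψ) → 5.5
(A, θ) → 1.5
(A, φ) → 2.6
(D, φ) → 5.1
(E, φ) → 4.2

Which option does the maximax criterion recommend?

E

Row maxima: A=9.6, B=9.8, C=9.4, D=9.1, E=9.9
Best best-case = 9.9 → E.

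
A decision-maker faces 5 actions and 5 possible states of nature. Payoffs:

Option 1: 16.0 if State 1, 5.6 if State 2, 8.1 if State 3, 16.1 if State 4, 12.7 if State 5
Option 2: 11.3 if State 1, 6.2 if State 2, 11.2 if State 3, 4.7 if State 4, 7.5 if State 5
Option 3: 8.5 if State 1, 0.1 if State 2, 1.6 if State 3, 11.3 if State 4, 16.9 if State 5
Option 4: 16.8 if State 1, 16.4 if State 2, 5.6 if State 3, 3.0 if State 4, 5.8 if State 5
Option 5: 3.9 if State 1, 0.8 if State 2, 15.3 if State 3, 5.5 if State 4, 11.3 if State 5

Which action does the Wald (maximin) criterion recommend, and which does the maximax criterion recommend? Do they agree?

maximin → Option 1; maximax → Option 3 (disagree)

Row minima: Option 1=5.6, Option 2=4.7, Option 3=0.1, Option 4=3.0, Option 5=0.8
Best worst-case = 5.6 → Option 1.
Row maxima: Option 1=16.1, Option 2=11.3, Option 3=16.9, Option 4=16.8, Option 5=15.3
Best best-case = 16.9 → Option 3.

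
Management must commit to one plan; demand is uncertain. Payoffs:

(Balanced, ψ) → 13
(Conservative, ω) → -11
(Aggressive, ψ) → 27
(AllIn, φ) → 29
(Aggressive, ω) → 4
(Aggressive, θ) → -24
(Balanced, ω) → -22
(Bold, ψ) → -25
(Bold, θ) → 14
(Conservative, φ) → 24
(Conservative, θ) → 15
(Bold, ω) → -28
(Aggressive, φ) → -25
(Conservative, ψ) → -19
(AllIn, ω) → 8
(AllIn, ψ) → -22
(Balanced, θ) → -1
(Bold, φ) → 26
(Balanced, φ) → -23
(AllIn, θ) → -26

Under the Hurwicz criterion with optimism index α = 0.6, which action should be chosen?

AllIn

Conservative: 0.6·24 + 0.4·(-19) = 6.8
Balanced: 0.6·13 + 0.4·(-23) = -1.4
Aggressive: 0.6·27 + 0.4·(-25) = 6.2
Bold: 0.6·26 + 0.4·(-28) = 4.4
AllIn: 0.6·29 + 0.4·(-26) = 7
Highest Hurwicz score = 7 → AllIn.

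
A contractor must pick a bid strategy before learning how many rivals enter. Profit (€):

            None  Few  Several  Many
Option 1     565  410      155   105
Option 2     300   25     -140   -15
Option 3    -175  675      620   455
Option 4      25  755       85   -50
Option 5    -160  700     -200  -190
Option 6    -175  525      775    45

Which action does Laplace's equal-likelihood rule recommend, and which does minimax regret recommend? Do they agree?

Row averages: Option 1=308.75, Option 2=42.5, Option 3=393.75, Option 4=203.75, Option 5=37.5, Option 6=292.5
Highest average = 393.75 → Option 3.
Column bests: None=565, Few=755, Several=775, Many=455.
Option 1 regrets: 0, 345, 620, 350 → max 620
Option 2 regrets: 265, 730, 915, 470 → max 915
Option 3 regrets: 740, 80, 155, 0 → max 740
Option 4 regrets: 540, 0, 690, 505 → max 690
Option 5 regrets: 725, 55, 975, 645 → max 975
Option 6 regrets: 740, 230, 0, 410 → max 740
Smallest max regret = 620 → Option 1.

laplace → Option 3; minimax regret → Option 1 (disagree)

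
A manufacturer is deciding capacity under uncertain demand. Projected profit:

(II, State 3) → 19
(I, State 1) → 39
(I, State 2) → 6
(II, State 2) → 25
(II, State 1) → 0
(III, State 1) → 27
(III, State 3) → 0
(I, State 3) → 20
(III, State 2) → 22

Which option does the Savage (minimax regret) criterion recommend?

Column bests: State 1=39, State 2=25, State 3=20.
I regrets: 0, 19, 0 → max 19
II regrets: 39, 0, 1 → max 39
III regrets: 12, 3, 20 → max 20
Smallest max regret = 19 → I.

I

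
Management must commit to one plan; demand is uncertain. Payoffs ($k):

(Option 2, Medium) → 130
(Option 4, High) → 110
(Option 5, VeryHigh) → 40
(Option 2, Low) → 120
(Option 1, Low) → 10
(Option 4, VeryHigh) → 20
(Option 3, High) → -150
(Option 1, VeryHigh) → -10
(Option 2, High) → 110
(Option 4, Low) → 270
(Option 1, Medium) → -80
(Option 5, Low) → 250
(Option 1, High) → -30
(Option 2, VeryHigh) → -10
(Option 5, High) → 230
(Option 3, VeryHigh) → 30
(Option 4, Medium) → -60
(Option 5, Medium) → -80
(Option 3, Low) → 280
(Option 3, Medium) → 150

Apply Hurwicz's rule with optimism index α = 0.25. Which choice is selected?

Option 2

Option 1: 0.25·10 + 0.75·(-80) = -57.5
Option 2: 0.25·130 + 0.75·(-10) = 25
Option 3: 0.25·280 + 0.75·(-150) = -42.5
Option 4: 0.25·270 + 0.75·(-60) = 22.5
Option 5: 0.25·250 + 0.75·(-80) = 2.5
Highest Hurwicz score = 25 → Option 2.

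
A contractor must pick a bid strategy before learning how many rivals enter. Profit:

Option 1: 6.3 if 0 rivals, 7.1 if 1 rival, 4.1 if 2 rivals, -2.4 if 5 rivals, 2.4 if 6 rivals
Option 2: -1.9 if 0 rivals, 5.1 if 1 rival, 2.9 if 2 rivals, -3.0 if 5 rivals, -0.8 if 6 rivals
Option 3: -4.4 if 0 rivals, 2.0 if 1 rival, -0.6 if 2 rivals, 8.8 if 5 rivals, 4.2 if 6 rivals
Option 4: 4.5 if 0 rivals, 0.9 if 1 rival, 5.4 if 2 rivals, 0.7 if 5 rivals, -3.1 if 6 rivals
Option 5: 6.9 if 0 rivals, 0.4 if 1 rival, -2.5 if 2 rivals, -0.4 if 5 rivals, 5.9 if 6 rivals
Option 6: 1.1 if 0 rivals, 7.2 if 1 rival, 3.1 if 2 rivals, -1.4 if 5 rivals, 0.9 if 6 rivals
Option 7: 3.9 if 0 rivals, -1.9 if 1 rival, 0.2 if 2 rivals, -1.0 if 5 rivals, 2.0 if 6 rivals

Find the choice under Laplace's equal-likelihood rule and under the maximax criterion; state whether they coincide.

Row averages: Option 1=3.5, Option 2=0.46, Option 3=2, Option 4=1.68, Option 5=2.06, Option 6=2.18, Option 7=0.64
Highest average = 3.5 → Option 1.
Row maxima: Option 1=7.1, Option 2=5.1, Option 3=8.8, Option 4=5.4, Option 5=6.9, Option 6=7.2, Option 7=3.9
Best best-case = 8.8 → Option 3.

laplace → Option 1; maximax → Option 3 (disagree)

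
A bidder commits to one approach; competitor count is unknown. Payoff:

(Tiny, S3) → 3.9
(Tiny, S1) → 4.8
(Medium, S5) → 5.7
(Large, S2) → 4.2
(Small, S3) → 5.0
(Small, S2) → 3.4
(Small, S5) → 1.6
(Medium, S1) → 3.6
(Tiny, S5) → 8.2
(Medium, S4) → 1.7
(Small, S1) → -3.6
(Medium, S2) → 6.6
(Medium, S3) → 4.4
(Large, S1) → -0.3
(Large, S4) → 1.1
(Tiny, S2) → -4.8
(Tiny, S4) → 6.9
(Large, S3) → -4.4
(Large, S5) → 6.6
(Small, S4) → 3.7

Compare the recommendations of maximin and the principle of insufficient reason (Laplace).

Row minima: Tiny=-4.8, Small=-3.6, Medium=1.7, Large=-4.4
Best worst-case = 1.7 → Medium.
Row averages: Tiny=3.8, Small=2.02, Medium=4.4, Large=1.44
Highest average = 4.4 → Medium.

maximin → Medium; laplace → Medium (agree)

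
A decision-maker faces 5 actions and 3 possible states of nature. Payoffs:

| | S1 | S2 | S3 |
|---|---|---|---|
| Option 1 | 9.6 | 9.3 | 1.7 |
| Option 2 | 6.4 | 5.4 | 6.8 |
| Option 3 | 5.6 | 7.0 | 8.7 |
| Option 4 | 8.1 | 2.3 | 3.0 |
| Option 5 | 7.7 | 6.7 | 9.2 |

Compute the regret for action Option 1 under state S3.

7.5

Best payoff under S3 is 9.2.
Regret = 9.2 − 1.7 = 7.5.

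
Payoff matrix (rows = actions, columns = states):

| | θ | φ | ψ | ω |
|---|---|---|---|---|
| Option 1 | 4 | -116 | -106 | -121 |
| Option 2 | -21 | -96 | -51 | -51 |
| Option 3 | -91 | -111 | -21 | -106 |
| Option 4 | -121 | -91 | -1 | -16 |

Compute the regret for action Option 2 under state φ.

5

Best payoff under φ is -91.
Regret = -91 − (-96) = 5.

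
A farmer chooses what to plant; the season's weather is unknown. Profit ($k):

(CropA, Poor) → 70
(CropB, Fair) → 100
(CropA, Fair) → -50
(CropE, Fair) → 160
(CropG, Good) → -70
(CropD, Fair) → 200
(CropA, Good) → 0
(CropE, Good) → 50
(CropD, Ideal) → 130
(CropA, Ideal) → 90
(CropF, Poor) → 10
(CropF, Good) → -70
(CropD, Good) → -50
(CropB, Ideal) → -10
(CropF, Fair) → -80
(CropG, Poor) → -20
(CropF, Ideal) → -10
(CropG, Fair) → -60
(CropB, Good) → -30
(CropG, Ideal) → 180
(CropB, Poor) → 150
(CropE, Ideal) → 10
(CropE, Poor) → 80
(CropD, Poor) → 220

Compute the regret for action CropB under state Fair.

Best payoff under Fair is 200.
Regret = 200 − 100 = 100.

100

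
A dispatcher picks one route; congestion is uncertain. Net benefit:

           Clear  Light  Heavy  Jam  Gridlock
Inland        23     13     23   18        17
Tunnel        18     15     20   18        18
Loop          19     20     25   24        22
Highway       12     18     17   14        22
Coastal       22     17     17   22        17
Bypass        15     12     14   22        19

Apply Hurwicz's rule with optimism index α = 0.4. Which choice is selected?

Inland: 0.4·23 + 0.6·13 = 17
Tunnel: 0.4·20 + 0.6·15 = 17
Loop: 0.4·25 + 0.6·19 = 21.4
Highway: 0.4·22 + 0.6·12 = 16
Coastal: 0.4·22 + 0.6·17 = 19
Bypass: 0.4·22 + 0.6·12 = 16
Highest Hurwicz score = 21.4 → Loop.

Loop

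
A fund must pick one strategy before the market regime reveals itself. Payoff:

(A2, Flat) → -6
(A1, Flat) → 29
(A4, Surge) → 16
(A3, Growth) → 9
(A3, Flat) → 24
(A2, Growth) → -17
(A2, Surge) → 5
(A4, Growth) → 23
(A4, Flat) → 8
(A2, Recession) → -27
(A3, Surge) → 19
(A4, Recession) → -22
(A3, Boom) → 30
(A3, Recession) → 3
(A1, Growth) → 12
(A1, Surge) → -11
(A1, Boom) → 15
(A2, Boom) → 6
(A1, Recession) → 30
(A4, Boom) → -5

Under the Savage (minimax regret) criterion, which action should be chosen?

A3

Column bests: Recession=30, Flat=29, Growth=23, Boom=30, Surge=19.
A1 regrets: 0, 0, 11, 15, 30 → max 30
A2 regrets: 57, 35, 40, 24, 14 → max 57
A3 regrets: 27, 5, 14, 0, 0 → max 27
A4 regrets: 52, 21, 0, 35, 3 → max 52
Smallest max regret = 27 → A3.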